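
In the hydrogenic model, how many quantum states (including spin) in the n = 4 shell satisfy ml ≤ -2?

With n = 4 the allowed l are 0, 1, …, 3.
Per l-value: l=2 → 1; l=3 → 2.
Orbitals: 1 + 2 = 3. Each orbital carries two spin states, so 3 × 2 = 6 states.

6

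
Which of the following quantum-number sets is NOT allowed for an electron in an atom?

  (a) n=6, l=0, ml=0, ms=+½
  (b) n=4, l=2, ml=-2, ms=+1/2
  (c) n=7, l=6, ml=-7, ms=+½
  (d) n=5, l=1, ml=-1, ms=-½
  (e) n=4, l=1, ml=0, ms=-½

(c) has |ml| = 7 > l = 6, violating −l ≤ ml ≤ l.
The remaining sets (a), (b), (d), (e) satisfy all four rules.

(c)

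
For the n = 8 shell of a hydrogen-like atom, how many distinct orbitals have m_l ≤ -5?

With n = 8 the allowed l are 0, 1, …, 7.
The (l, m_l) pairs meeting m_l ≤ -5 give: l=5 → 1; l=6 → 2; l=7 → 3.
Total orbitals: 1 + 2 + 3 = 6.

6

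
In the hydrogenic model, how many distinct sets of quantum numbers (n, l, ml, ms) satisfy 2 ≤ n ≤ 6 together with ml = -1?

Work shell by shell — for each n, count the (l, ml) pairs that satisfy ml = -1:
n=2 → 1; n=3 → 2; n=4 → 3; n=5 → 4; n=6 → 5.
Orbitals: 1 + 2 + 3 + 4 + 5 = 15. Including both spin states (ms = ±1/2) gives 2 × 15 = 30 states.

30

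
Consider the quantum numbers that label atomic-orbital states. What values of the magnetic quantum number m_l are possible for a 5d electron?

-2, -1, 0, 1, 2

The 5d subshell has l = 2, and m_l takes every integer from −l to +l. With l = 2 that gives the 5 values -2, -1, 0, 1, 2.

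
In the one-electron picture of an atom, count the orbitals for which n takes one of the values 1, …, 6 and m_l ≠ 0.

70

Count contributing orbitals for each principal shell:
n=2 → 2; n=3 → 6; n=4 → 12; n=5 → 20; n=6 → 30.
Total orbitals: 2 + 6 + 12 + 20 + 30 = 70.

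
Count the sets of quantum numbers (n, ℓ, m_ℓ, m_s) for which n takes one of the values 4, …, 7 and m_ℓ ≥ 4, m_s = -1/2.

10

Treat each shell separately and count matching orbitals:
n=5 → 1; n=6 → 3; n=7 → 6.
Orbitals: 1 + 3 + 6 = 10. With m_s fixed to -1/2 there is one state per orbital, so 10 states.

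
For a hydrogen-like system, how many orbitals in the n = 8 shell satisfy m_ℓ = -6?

Go through ℓ = 0, …, 7 (the values permitted for n = 8).
Orbitals with m_ℓ = -6, by ℓ: ℓ=6 → 1; ℓ=7 → 1.
Total orbitals: 1 + 1 = 2.

2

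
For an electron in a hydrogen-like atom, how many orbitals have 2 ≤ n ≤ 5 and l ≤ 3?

45

Treat each shell separately and count matching orbitals:
n=2 → 4; n=3 → 9; n=4 → 16; n=5 → 16.
Total orbitals: 4 + 9 + 16 + 16 = 45.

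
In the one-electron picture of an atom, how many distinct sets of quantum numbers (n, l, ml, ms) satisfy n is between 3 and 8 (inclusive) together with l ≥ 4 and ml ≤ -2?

80

Per-shell orbital counts meeting the constraint:
n=5 → 3; n=6 → 7; n=7 → 12; n=8 → 18.
Orbitals: 3 + 7 + 12 + 18 = 40. Including both spin states (ms = ±1/2) gives 2 × 40 = 80 states.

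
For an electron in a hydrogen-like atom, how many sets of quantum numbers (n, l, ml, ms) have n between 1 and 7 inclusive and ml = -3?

20

Per-shell orbital counts meeting the constraint:
n=4 → 1; n=5 → 2; n=6 → 3; n=7 → 4.
Orbitals: 1 + 2 + 3 + 4 = 10. Including both spin states (ms = ±1/2) gives 2 × 10 = 20 states.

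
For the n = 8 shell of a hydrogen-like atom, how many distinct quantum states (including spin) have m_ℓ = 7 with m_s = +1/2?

The n = 8 shell has ℓ = 0 through 7; check each.
The (ℓ, m_ℓ) pairs meeting m_ℓ = 7 give: ℓ=7 → 1.
Orbitals: 1. With m_s fixed to a single value there is one state per orbital, giving 1 state.

1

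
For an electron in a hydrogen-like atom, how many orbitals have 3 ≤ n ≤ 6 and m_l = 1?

Work shell by shell — for each n, count the (l, m_l) pairs that satisfy m_l = 1:
n=3 → 2; n=4 → 3; n=5 → 4; n=6 → 5.
Total orbitals: 2 + 3 + 4 + 5 = 14.

14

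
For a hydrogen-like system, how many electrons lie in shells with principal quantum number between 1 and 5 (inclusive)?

110

Shell n has n² orbitals: 1²=1 + 2²=4 + 3²=9 + 4²=16 + 5²=25 = 55 orbitals.
Two spin states per orbital: 2 × 55 = 110 electrons.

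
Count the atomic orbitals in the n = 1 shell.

The n = 1 shell contains n² = 1² = 1 orbital.

1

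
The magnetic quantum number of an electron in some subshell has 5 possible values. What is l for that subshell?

l = 2

m_l ranges over 2l+1 integers, so 2l+1 = 5 ⇒ l = 2.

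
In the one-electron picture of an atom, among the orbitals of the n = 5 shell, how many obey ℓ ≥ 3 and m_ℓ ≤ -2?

5

Go through ℓ = 0, …, 4 (the values permitted for n = 5).
Per ℓ-value: ℓ=3 → 2; ℓ=4 → 3.
Total orbitals: 2 + 3 = 5.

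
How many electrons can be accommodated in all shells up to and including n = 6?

182

Total orbitals = 1² + 2² + 3² + 4² + 5² + 6² = 91. Doubling for spin gives 182 electrons.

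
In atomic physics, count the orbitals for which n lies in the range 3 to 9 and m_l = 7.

3

Count contributing orbitals for each principal shell:
n=8 → 1; n=9 → 2.
Total orbitals: 1 + 2 = 3.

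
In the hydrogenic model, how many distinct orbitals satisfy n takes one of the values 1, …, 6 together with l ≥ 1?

85

Go shell by shell, enumerating (l, m_l) with l ≥ 1:
n=2 → 3; n=3 → 8; n=4 → 15; n=5 → 24; n=6 → 35.
Total orbitals: 3 + 8 + 15 + 24 + 35 = 85.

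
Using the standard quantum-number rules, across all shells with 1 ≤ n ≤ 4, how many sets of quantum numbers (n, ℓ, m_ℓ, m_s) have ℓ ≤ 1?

Count contributing orbitals for each principal shell:
n=1 → 1; n=2 → 4; n=3 → 4; n=4 → 4.
Orbitals: 1 + 4 + 4 + 4 = 13. Including both spin states (m_s = ±1/2) gives 2 × 13 = 26 states.

26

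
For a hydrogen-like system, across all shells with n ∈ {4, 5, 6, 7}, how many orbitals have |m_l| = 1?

36

Treat each shell separately and count matching orbitals:
n=4 → 6; n=5 → 8; n=6 → 10; n=7 → 12.
Total orbitals: 6 + 8 + 10 + 12 = 36.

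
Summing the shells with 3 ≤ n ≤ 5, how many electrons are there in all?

100

Shell n has n² orbitals: 3²=9 + 4²=16 + 5²=25 = 50 orbitals.
Two spin states per orbital: 2 × 50 = 100 electrons.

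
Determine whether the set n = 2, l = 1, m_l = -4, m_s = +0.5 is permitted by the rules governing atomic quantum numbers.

Not allowed

The magnetic quantum number must satisfy −l ≤ m_l ≤ l. With l = 1, m_l can only be -1, 0, 1, so m_l = -4 is forbidden.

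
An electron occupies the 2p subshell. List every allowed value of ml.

The 2p subshell has l = 1, and ml takes every integer from −l to +l. With l = 1 that gives the 3 values -1, 0, 1.

-1, 0, 1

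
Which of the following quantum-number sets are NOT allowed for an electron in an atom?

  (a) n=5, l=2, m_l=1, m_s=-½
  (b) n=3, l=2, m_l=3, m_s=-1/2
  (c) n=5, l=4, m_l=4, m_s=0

(b) and (c)

(b) has |m_l| = 3 > l = 2, violating −l ≤ m_l ≤ l.
(c) has m_s = 0, but an electron's spin must be ±1/2.
The remaining set (a) satisfies all four rules.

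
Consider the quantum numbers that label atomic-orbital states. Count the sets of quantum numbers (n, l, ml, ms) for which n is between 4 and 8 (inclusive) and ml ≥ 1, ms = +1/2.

For each n in the range, tally the orbitals obeying ml ≥ 1:
n=4 → 6; n=5 → 10; n=6 → 15; n=7 → 21; n=8 → 28.
Orbitals: 6 + 10 + 15 + 21 + 28 = 80. With ms fixed to +1/2 there is one state per orbital, so 80 states.

80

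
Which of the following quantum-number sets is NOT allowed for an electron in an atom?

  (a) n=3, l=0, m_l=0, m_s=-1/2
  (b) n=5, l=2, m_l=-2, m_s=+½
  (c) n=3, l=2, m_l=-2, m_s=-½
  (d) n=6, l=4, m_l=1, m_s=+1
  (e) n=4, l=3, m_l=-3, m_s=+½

(d)

(d) has m_s = +1, but an electron's spin must be ±1/2.
The remaining sets (a), (b), (c), (e) satisfy all four rules.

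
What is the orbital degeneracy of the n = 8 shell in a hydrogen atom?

The n = 8 shell contains n² = 8² = 64 orbitals.

64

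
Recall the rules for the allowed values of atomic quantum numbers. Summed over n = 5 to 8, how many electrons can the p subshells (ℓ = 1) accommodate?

24

A p subshell (ℓ = 1) exists for every n ≥ 2, so shells n = 5, 6, 7, 8 each contribute one — 4 subshells.
Since each p subshell holds 2(2·1+1) = 6 electrons, the total is 4 × 6 = 24.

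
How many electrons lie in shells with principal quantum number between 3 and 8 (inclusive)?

398

Shell n has n² orbitals: 3²=9 + 4²=16 + 5²=25 + 6²=36 + 7²=49 + 8²=64 = 199 orbitals.
Two spin states per orbital: 2 × 199 = 398 electrons.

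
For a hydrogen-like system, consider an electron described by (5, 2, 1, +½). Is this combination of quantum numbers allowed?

Valid

n = 5 is a positive integer. l = 2 satisfies 0 ≤ l ≤ n−1 = 4. ml = 1 lies in the range −l … +l (here −2 … 2). ms = +1/2 is one of ±1/2.
All four constraints are satisfied.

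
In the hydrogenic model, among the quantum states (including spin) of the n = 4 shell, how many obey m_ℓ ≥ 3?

For n = 4, ℓ ranges over 0 … 3.
Orbitals with m_ℓ ≥ 3, by ℓ: ℓ=3 → 1.
Orbitals: 1. Each orbital carries two spin states, so 1 × 2 = 2 states.

2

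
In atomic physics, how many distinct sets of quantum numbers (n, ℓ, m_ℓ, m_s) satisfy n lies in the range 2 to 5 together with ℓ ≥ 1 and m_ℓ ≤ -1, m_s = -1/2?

20

Treat each shell separately and count matching orbitals:
n=2 → 1; n=3 → 3; n=4 → 6; n=5 → 10.
Orbitals: 1 + 3 + 6 + 10 = 20. With m_s fixed to -1/2 there is one state per orbital, so 20 states.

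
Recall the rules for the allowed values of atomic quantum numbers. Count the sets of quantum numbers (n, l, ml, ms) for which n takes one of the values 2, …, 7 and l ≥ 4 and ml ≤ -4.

20

Per-shell orbital counts meeting the constraint:
n=5 → 1; n=6 → 3; n=7 → 6.
Orbitals: 1 + 3 + 6 = 10. Including both spin states (ms = ±1/2) gives 2 × 10 = 20 states.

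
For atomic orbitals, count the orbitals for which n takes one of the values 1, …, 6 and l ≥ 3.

Per-shell orbital counts meeting the constraint:
n=4 → 7; n=5 → 16; n=6 → 27.
Total orbitals: 7 + 16 + 27 = 50.

50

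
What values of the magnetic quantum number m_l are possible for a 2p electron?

The 2p subshell has l = 1, and m_l takes every integer from −l to +l. With l = 1 that gives the 3 values -1, 0, 1.

-1, 0, 1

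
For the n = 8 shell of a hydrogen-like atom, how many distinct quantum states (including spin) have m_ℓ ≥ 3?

Go through ℓ = 0, …, 7 (the values permitted for n = 8).
Per ℓ-value: ℓ=3 → 1; ℓ=4 → 2; ℓ=5 → 3; ℓ=6 → 4; ℓ=7 → 5.
Orbitals: 1 + 2 + 3 + 4 + 5 = 15. Each orbital carries two spin states, so 15 × 2 = 30 states.

30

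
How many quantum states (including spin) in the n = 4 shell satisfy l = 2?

10

The n = 4 shell has l = 0 through 3; check each.
Orbitals with l = 2, by l: l=2 → 5.
Orbitals: 5. Each orbital carries two spin states, so 5 × 2 = 10 states.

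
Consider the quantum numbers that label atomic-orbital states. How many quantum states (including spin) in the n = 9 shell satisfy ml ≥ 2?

56

The (l, ml) pairs meeting ml ≥ 2 give: l=2 → 1; l=3 → 2; l=4 → 3; l=5 → 4; l=6 → 5; l=7 → 6; l=8 → 7.
Orbitals: 1 + 2 + 3 + 4 + 5 + 6 + 7 = 28. Each orbital carries two spin states, so 28 × 2 = 56 states.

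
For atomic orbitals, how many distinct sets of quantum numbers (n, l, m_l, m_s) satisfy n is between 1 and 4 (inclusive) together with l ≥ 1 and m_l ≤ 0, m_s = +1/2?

16

Per-shell orbital counts meeting the constraint:
n=2 → 2; n=3 → 5; n=4 → 9.
Orbitals: 2 + 5 + 9 = 16. With m_s fixed to +1/2 there is one state per orbital, so 16 states.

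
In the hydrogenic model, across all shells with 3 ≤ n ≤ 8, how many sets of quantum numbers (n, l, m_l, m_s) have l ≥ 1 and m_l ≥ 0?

220

Count contributing orbitals for each principal shell:
n=3 → 5; n=4 → 9; n=5 → 14; n=6 → 20; n=7 → 27; n=8 → 35.
Orbitals: 5 + 9 + 14 + 20 + 27 + 35 = 110. Including both spin states (m_s = ±1/2) gives 2 × 110 = 220 states.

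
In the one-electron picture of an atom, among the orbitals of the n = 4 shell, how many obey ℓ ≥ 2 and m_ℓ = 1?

The n = 4 shell has ℓ = 0 through 3; check each.
Per ℓ-value: ℓ=2 → 1; ℓ=3 → 1.
Total orbitals: 1 + 1 = 2.

2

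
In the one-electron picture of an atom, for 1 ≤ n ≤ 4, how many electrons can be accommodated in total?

Total orbitals = 1² + 2² + 3² + 4² = 30. Doubling for spin gives 60 electrons.

60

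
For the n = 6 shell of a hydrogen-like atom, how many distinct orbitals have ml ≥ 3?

The n = 6 shell has l = 0 through 5; check each.
The (l, ml) pairs meeting ml ≥ 3 give: l=3 → 1; l=4 → 2; l=5 → 3.
Total orbitals: 1 + 2 + 3 = 6.

6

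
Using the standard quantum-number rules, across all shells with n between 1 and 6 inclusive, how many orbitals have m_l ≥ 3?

10

Work shell by shell — for each n, count the (l, m_l) pairs that satisfy m_l ≥ 3:
n=4 → 1; n=5 → 3; n=6 → 6.
Total orbitals: 1 + 3 + 6 = 10.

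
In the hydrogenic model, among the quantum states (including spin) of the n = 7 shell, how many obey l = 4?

For n = 7, l ranges over 0 … 6.
Orbitals with l = 4, by l: l=4 → 9.
Orbitals: 9. Each orbital carries two spin states, so 9 × 2 = 18 states.

18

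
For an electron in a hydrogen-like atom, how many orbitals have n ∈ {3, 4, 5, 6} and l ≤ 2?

Work shell by shell — for each n, count the (l, m_l) pairs that satisfy l ≤ 2:
n=3 → 9; n=4 → 9; n=5 → 9; n=6 → 9.
Total orbitals: 9 + 9 + 9 + 9 = 36.

36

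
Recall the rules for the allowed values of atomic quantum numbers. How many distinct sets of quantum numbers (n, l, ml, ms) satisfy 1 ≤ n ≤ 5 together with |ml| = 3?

Treat each shell separately and count matching orbitals:
n=4 → 2; n=5 → 4.
Orbitals: 2 + 4 = 6. Including both spin states (ms = ±1/2) gives 2 × 6 = 12 states.

12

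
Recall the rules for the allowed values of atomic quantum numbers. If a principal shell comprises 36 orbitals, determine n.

n² = 36 ⇒ n = 6.

n = 6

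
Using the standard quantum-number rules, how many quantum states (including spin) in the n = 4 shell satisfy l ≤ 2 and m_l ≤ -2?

For n = 4, l ranges over 0 … 3.
Contributions: l=2 → 1.
Orbitals: 1. Each orbital carries two spin states, so 1 × 2 = 2 states.

2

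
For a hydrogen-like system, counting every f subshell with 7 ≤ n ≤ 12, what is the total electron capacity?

84

An f subshell (ℓ = 3) exists for every n ≥ 4, so shells n = 7, 8, 9, 10, 11, 12 each contribute one — 6 subshells.
Since each f subshell holds 2(2·3+1) = 14 electrons, the total is 6 × 14 = 84.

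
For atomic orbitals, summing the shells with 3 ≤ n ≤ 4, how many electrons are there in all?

50

Shell n has n² orbitals: 3²=9 + 4²=16 = 25 orbitals.
Two spin states per orbital: 2 × 25 = 50 electrons.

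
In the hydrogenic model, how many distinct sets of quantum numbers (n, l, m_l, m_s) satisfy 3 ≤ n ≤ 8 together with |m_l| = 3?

For each n in the range, tally the orbitals obeying |m_l| = 3:
n=4 → 2; n=5 → 4; n=6 → 6; n=7 → 8; n=8 → 10.
Orbitals: 2 + 4 + 6 + 8 + 10 = 30. Including both spin states (m_s = ±1/2) gives 2 × 30 = 60 states.

60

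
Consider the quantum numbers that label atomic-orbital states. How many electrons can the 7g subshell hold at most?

A subshell with l = 4 has 2l+1 = 9 orbitals, each holding 2 electrons (spin ±1/2), so 9 × 2 = 18.

18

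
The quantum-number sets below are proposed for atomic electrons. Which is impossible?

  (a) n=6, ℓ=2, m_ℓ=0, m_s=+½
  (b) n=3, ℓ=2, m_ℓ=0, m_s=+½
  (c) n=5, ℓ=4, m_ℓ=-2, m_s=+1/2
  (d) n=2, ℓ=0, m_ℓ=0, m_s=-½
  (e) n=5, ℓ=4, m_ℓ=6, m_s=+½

(e) has |m_ℓ| = 6 > ℓ = 4, violating −ℓ ≤ m_ℓ ≤ ℓ.
The remaining sets (a), (b), (c), (d) satisfy all four rules.

(e)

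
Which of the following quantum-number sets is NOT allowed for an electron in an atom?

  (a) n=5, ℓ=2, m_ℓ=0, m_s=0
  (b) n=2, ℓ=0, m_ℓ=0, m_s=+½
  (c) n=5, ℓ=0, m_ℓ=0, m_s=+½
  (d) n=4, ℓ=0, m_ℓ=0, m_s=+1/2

(a)

(a) has m_s = 0, but an electron's spin must be ±1/2.
The remaining sets (b), (c), (d) satisfy all four rules.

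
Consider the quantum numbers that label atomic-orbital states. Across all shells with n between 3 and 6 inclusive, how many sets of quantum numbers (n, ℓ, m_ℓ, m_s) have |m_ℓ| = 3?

Count contributing orbitals for each principal shell:
n=4 → 2; n=5 → 4; n=6 → 6.
Orbitals: 2 + 4 + 6 = 12. Including both spin states (m_s = ±1/2) gives 2 × 12 = 24 states.

24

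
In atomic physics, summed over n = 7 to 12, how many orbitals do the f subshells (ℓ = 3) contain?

42

An f subshell (ℓ = 3) exists for every n ≥ 4, so shells n = 7, 8, 9, 10, 11, 12 each contribute one — 6 subshells.
Since each f subshell has 2·3+1 = 7 orbitals, the total is 6 × 7 = 42.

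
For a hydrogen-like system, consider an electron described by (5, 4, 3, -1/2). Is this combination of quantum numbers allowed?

n = 5 is a positive integer. l = 4 satisfies 0 ≤ l ≤ n−1 = 4. ml = 3 lies in the range −l … +l (here −4 … 4). ms = -1/2 is one of ±1/2.
All four constraints are satisfied.

Allowed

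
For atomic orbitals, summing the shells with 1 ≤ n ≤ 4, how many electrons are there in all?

Shell n has n² orbitals: 1²=1 + 2²=4 + 3²=9 + 4²=16 = 30 orbitals.
Two spin states per orbital: 2 × 30 = 60 electrons.

60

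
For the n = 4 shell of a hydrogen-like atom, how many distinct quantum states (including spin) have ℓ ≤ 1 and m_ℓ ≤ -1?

2

With n = 4 the allowed ℓ are 0, 1, …, 3.
Orbitals with ℓ ≤ 1 and m_ℓ ≤ -1, by ℓ: ℓ=1 → 1.
Orbitals: 1. Each orbital carries two spin states, so 1 × 2 = 2 states.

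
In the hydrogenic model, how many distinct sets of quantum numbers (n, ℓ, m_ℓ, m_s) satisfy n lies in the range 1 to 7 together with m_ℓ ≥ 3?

40

Work shell by shell — for each n, count the (ℓ, m_ℓ) pairs that satisfy m_ℓ ≥ 3:
n=4 → 1; n=5 → 3; n=6 → 6; n=7 → 10.
Orbitals: 1 + 3 + 6 + 10 = 20. Including both spin states (m_s = ±1/2) gives 2 × 20 = 40 states.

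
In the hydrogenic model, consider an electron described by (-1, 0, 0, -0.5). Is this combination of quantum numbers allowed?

The principal quantum number must be a positive integer (n ≥ 1), but here n = -1.

Invalid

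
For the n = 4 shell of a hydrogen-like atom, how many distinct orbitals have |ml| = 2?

4

Go through l = 0, …, 3 (the values permitted for n = 4).
The (l, ml) pairs meeting |ml| = 2 give: l=2 → 2; l=3 → 2.
Total orbitals: 2 + 2 = 4.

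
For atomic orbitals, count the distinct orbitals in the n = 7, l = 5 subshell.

11

A subshell has 2l+1 orbitals; with l = 5, that's 11.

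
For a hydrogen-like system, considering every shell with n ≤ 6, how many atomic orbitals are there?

91

Total orbitals = 1² + 2² + 3² + 4² + 5² + 6² = 91.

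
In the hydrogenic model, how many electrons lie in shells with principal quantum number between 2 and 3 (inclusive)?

Shell n has n² orbitals: 2²=4 + 3²=9 = 13 orbitals.
Two spin states per orbital: 2 × 13 = 26 electrons.

26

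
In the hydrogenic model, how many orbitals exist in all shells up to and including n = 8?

Total orbitals = 1² + 2² + 3² + 4² + 5² + 6² + 7² + 8² = 204.

204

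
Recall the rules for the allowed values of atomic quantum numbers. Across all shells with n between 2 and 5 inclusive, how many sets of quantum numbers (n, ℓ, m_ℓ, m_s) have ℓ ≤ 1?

For each n in the range, tally the orbitals obeying ℓ ≤ 1:
n=2 → 4; n=3 → 4; n=4 → 4; n=5 → 4.
Orbitals: 4 + 4 + 4 + 4 = 16. Including both spin states (m_s = ±1/2) gives 2 × 16 = 32 states.

32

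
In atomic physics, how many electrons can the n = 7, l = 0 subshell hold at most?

2

A subshell with l = 0 has 2l+1 = 1 orbital, each holding 2 electrons (spin ±1/2), so 1 × 2 = 2.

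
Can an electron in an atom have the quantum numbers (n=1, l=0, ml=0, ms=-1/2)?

Yes

n = 1 is a positive integer. l = 0 satisfies 0 ≤ l ≤ n−1 = 0. ml = 0 lies in the range −l … +l (here 0). ms = -1/2 is one of ±1/2.
All four constraints are satisfied.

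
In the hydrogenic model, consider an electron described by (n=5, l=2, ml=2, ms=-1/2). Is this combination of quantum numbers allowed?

n = 5 is a positive integer. l = 2 satisfies 0 ≤ l ≤ n−1 = 4. ml = 2 lies in the range −l … +l (here −2 … 2). ms = -1/2 is one of ±1/2.
All four constraints are satisfied.

Yes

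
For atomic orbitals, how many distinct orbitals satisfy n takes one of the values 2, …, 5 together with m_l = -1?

10

Go shell by shell, enumerating (l, m_l) with m_l = -1:
n=2 → 1; n=3 → 2; n=4 → 3; n=5 → 4.
Total orbitals: 1 + 2 + 3 + 4 = 10.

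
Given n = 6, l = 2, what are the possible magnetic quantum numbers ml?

-2, -1, 0, 1, 2

ml takes every integer from −l to +l. With l = 2 that gives the 5 values -2, -1, 0, 1, 2.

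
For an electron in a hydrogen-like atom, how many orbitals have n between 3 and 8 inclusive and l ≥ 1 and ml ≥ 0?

Work shell by shell — for each n, count the (l, ml) pairs that satisfy l ≥ 1 and ml ≥ 0:
n=3 → 5; n=4 → 9; n=5 → 14; n=6 → 20; n=7 → 27; n=8 → 35.
Total orbitals: 5 + 9 + 14 + 20 + 27 + 35 = 110.

110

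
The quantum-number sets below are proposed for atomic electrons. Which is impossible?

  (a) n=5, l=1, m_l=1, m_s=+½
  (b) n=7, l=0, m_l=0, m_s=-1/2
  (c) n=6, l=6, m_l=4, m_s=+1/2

(c) has l = 6 ≥ n = 6, violating 0 ≤ l ≤ n−1.
The remaining sets (a), (b) satisfy all four rules.

(c)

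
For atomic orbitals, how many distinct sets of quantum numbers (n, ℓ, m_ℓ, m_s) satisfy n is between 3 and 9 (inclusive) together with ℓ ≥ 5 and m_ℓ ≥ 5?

Per-shell orbital counts meeting the constraint:
n=6 → 1; n=7 → 3; n=8 → 6; n=9 → 10.
Orbitals: 1 + 3 + 6 + 10 = 20. Including both spin states (m_s = ±1/2) gives 2 × 20 = 40 states.

40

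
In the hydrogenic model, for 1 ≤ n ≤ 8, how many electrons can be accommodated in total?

Total orbitals = 1² + 2² + 3² + 4² + 5² + 6² + 7² + 8² = 204. Doubling for spin gives 408 electrons.

408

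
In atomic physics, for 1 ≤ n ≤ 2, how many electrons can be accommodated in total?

Total orbitals = 1² + 2² = 5. Doubling for spin gives 10 electrons.

10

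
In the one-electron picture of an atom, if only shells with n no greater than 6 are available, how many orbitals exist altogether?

91

Total orbitals = 1² + 2² + 3² + 4² + 5² + 6² = 91.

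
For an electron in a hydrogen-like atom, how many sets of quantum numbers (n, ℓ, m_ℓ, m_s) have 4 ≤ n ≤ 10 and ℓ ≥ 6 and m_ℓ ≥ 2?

120

Treat each shell separately and count matching orbitals:
n=7 → 5; n=8 → 11; n=9 → 18; n=10 → 26.
Orbitals: 5 + 11 + 18 + 26 = 60. Including both spin states (m_s = ±1/2) gives 2 × 60 = 120 states.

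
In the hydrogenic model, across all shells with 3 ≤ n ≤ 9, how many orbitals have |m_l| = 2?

56

Per-shell orbital counts meeting the constraint:
n=3 → 2; n=4 → 4; n=5 → 6; n=6 → 8; n=7 → 10; n=8 → 12; n=9 → 14.
Total orbitals: 2 + 4 + 6 + 8 + 10 + 12 + 14 = 56.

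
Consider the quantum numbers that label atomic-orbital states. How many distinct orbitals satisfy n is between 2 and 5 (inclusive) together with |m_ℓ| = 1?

Treat each shell separately and count matching orbitals:
n=2 → 2; n=3 → 4; n=4 → 6; n=5 → 8.
Total orbitals: 2 + 4 + 6 + 8 = 20.

20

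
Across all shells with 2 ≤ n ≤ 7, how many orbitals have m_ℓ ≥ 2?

35

Treat each shell separately and count matching orbitals:
n=3 → 1; n=4 → 3; n=5 → 6; n=6 → 10; n=7 → 15.
Total orbitals: 1 + 3 + 6 + 10 + 15 = 35.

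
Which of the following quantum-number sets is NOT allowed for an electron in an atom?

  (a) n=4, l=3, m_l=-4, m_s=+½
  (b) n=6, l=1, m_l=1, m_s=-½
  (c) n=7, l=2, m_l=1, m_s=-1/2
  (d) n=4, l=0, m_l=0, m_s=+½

(a)

(a) has |m_l| = 4 > l = 3, violating −l ≤ m_l ≤ l.
The remaining sets (b), (c), (d) satisfy all four rules.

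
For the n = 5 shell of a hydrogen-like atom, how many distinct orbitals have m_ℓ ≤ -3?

With n = 5 the allowed ℓ are 0, 1, …, 4.
Contributions: ℓ=3 → 1; ℓ=4 → 2.
Total orbitals: 1 + 2 = 3.

3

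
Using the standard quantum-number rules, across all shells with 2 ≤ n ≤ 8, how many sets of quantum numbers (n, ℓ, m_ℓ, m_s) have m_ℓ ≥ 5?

20

Go shell by shell, enumerating (ℓ, m_ℓ) with m_ℓ ≥ 5:
n=6 → 1; n=7 → 3; n=8 → 6.
Orbitals: 1 + 3 + 6 = 10. Including both spin states (m_s = ±1/2) gives 2 × 10 = 20 states.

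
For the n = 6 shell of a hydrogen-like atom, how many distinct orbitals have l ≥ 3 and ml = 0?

3

The n = 6 shell has l = 0 through 5; check each.
Per l-value: l=3 → 1; l=4 → 1; l=5 → 1.
Total orbitals: 1 + 1 + 1 = 3.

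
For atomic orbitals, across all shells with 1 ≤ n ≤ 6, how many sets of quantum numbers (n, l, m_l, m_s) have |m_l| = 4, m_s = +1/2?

6

Work shell by shell — for each n, count the (l, m_l) pairs that satisfy |m_l| = 4:
n=5 → 2; n=6 → 4.
Orbitals: 2 + 4 = 6. With m_s fixed to +1/2 there is one state per orbital, so 6 states.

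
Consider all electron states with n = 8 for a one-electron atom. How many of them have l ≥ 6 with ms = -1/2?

Go through l = 0, …, 7 (the values permitted for n = 8).
Contributions: l=6 → 13; l=7 → 15.
Orbitals: 13 + 15 = 28. With ms fixed to a single value there is one state per orbital, giving 28 states.

28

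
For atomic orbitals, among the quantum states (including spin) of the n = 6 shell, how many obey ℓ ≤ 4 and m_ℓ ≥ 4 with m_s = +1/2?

For n = 6, ℓ ranges over 0 … 5.
Per ℓ-value: ℓ=4 → 1.
Orbitals: 1. With m_s fixed to a single value there is one state per orbital, giving 1 state.

1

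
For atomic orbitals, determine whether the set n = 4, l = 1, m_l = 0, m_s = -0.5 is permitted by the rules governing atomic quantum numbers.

Yes

n = 4 is a positive integer. l = 1 satisfies 0 ≤ l ≤ n−1 = 3. m_l = 0 lies in the range −l … +l (here −1 … 1). m_s = -1/2 is one of ±1/2.
All four constraints are satisfied.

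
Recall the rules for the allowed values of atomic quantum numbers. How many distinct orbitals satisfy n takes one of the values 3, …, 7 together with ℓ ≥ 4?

Treat each shell separately and count matching orbitals:
n=5 → 9; n=6 → 20; n=7 → 33.
Total orbitals: 9 + 20 + 33 = 62.

62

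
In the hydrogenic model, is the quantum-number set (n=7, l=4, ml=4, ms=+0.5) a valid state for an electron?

Valid

n = 7 is a positive integer. l = 4 satisfies 0 ≤ l ≤ n−1 = 6. ml = 4 lies in the range −l … +l (here −4 … 4). ms = +1/2 is one of ±1/2.
All four constraints are satisfied.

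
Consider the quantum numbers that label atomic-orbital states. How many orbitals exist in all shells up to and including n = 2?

Total orbitals = 1² + 2² = 5.

5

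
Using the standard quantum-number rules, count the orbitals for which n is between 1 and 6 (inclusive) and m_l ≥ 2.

Work shell by shell — for each n, count the (l, m_l) pairs that satisfy m_l ≥ 2:
n=3 → 1; n=4 → 3; n=5 → 6; n=6 → 10.
Total orbitals: 1 + 3 + 6 + 10 = 20.

20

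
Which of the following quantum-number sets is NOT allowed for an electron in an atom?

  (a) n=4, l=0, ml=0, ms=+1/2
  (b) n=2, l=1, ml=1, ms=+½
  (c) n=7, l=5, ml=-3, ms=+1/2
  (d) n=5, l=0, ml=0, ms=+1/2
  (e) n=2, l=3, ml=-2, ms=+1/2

(e) has l = 3 ≥ n = 2, violating 0 ≤ l ≤ n−1.
The remaining sets (a), (b), (c), (d) satisfy all four rules.

(e)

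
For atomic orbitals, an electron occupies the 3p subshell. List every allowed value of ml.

-1, 0, 1

The 3p subshell has l = 1, and ml takes every integer from −l to +l. With l = 1 that gives the 3 values -1, 0, 1.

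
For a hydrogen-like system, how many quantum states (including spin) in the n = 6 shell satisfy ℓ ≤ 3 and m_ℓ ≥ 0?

20

Go through ℓ = 0, …, 5 (the values permitted for n = 6).
Orbitals with ℓ ≤ 3 and m_ℓ ≥ 0, by ℓ: ℓ=0 → 1; ℓ=1 → 2; ℓ=2 → 3; ℓ=3 → 4.
Orbitals: 1 + 2 + 3 + 4 = 10. Each orbital carries two spin states, so 10 × 2 = 20 states.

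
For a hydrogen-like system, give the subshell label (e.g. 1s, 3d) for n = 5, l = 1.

5p

l = 1 corresponds to the letter 'p', so the subshell is 5p.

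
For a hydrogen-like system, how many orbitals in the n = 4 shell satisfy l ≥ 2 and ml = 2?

For n = 4, l ranges over 0 … 3.
Per l-value: l=2 → 1; l=3 → 1.
Total orbitals: 1 + 1 = 2.

2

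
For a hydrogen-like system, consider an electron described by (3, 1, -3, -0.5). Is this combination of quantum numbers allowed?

The magnetic quantum number must satisfy −l ≤ ml ≤ l. With l = 1, ml can only be -1, 0, 1, so ml = -3 is forbidden.

Invalid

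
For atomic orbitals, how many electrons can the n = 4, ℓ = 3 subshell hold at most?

A subshell with ℓ = 3 has 2ℓ+1 = 7 orbitals, each holding 2 electrons (spin ±1/2), so 7 × 2 = 14.

14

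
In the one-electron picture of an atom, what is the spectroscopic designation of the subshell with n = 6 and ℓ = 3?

6f

ℓ = 3 corresponds to the letter 'f', so the subshell is 6f.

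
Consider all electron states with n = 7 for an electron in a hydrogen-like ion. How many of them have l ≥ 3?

80

Per l-value: l=3 → 7; l=4 → 9; l=5 → 11; l=6 → 13.
Orbitals: 7 + 9 + 11 + 13 = 40. Each orbital carries two spin states, so 40 × 2 = 80 states.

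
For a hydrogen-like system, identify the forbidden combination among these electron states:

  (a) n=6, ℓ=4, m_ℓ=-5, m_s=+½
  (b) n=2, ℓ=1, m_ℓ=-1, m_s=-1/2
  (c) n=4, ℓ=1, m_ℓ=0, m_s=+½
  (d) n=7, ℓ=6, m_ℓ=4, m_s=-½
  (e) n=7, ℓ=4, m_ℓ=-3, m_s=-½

(a) has |m_ℓ| = 5 > ℓ = 4, violating −ℓ ≤ m_ℓ ≤ ℓ.
The remaining sets (b), (c), (d), (e) satisfy all four rules.

(a)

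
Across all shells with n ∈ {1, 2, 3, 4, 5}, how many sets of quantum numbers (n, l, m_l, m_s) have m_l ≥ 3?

8

For each n in the range, tally the orbitals obeying m_l ≥ 3:
n=4 → 1; n=5 → 3.
Orbitals: 1 + 3 = 4. Including both spin states (m_s = ±1/2) gives 2 × 4 = 8 states.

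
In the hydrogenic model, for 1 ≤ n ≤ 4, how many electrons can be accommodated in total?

Total orbitals = 1² + 2² + 3² + 4² = 30. Doubling for spin gives 60 electrons.

60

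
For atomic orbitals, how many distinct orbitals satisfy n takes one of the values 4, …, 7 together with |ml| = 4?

12

Work shell by shell — for each n, count the (l, ml) pairs that satisfy |ml| = 4:
n=5 → 2; n=6 → 4; n=7 → 6.
Total orbitals: 2 + 4 + 6 = 12.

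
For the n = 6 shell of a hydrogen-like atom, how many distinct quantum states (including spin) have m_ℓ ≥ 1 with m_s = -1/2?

The n = 6 shell has ℓ = 0 through 5; check each.
Orbitals with m_ℓ ≥ 1, by ℓ: ℓ=1 → 1; ℓ=2 → 2; ℓ=3 → 3; ℓ=4 → 4; ℓ=5 → 5.
Orbitals: 1 + 2 + 3 + 4 + 5 = 15. With m_s fixed to a single value there is one state per orbital, giving 15 states.

15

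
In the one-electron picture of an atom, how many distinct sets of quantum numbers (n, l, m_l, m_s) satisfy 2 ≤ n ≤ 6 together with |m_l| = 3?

Count contributing orbitals for each principal shell:
n=4 → 2; n=5 → 4; n=6 → 6.
Orbitals: 2 + 4 + 6 = 12. Including both spin states (m_s = ±1/2) gives 2 × 12 = 24 states.

24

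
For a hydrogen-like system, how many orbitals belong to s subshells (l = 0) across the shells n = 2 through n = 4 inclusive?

3

An s subshell (l = 0) exists for every n ≥ 1, so shells n = 2, 3, 4 each contribute one — 3 subshells.
Since each s subshell has 2·0+1 = 1 orbital, the total is 3 × 1 = 3.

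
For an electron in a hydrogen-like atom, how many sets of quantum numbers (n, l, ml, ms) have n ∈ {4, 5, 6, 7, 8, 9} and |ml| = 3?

Per-shell orbital counts meeting the constraint:
n=4 → 2; n=5 → 4; n=6 → 6; n=7 → 8; n=8 → 10; n=9 → 12.
Orbitals: 2 + 4 + 6 + 8 + 10 + 12 = 42. Including both spin states (ms = ±1/2) gives 2 × 42 = 84 states.

84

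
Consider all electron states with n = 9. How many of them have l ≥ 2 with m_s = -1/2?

Go through l = 0, …, 8 (the values permitted for n = 9).
Contributions: l=2 → 5; l=3 → 7; l=4 → 9; l=5 → 11; l=6 → 13; l=7 → 15; l=8 → 17.
Orbitals: 5 + 7 + 9 + 11 + 13 + 15 + 17 = 77. With m_s fixed to a single value there is one state per orbital, giving 77 states.

77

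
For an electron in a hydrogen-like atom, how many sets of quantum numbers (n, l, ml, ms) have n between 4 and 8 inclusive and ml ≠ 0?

320

For each n in the range, tally the orbitals obeying ml ≠ 0:
n=4 → 12; n=5 → 20; n=6 → 30; n=7 → 42; n=8 → 56.
Orbitals: 12 + 20 + 30 + 42 + 56 = 160. Including both spin states (ms = ±1/2) gives 2 × 160 = 320 states.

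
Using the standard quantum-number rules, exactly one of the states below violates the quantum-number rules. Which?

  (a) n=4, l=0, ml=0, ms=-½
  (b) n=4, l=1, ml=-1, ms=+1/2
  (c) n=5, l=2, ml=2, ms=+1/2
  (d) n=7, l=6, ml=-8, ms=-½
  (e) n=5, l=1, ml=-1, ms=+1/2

(d) has |ml| = 8 > l = 6, violating −l ≤ ml ≤ l.
The remaining sets (a), (b), (c), (e) satisfy all four rules.

(d)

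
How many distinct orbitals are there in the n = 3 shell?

The n = 3 shell contains n² = 3² = 9 orbitals.

9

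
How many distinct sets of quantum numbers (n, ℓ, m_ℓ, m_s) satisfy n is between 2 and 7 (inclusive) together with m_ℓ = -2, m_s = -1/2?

Work shell by shell — for each n, count the (ℓ, m_ℓ) pairs that satisfy m_ℓ = -2:
n=3 → 1; n=4 → 2; n=5 → 3; n=6 → 4; n=7 → 5.
Orbitals: 1 + 2 + 3 + 4 + 5 = 15. With m_s fixed to -1/2 there is one state per orbital, so 15 states.

15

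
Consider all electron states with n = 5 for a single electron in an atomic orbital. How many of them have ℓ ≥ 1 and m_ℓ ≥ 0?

For n = 5, ℓ ranges over 0 … 4.
Contributions: ℓ=1 → 2; ℓ=2 → 3; ℓ=3 → 4; ℓ=4 → 5.
Orbitals: 2 + 3 + 4 + 5 = 14. Each orbital carries two spin states, so 14 × 2 = 28 states.

28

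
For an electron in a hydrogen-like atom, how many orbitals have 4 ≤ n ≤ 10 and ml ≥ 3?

Work shell by shell — for each n, count the (l, ml) pairs that satisfy ml ≥ 3:
n=4 → 1; n=5 → 3; n=6 → 6; n=7 → 10; n=8 → 15; n=9 → 21; n=10 → 28.
Total orbitals: 1 + 3 + 6 + 10 + 15 + 21 + 28 = 84.

84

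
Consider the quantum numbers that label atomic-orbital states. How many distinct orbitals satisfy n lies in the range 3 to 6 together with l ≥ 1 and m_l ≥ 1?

34

For each n in the range, tally the orbitals obeying l ≥ 1 and m_l ≥ 1:
n=3 → 3; n=4 → 6; n=5 → 10; n=6 → 15.
Total orbitals: 3 + 6 + 10 + 15 = 34.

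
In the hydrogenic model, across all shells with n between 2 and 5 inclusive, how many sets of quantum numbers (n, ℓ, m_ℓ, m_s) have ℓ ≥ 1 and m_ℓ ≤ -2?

Go shell by shell, enumerating (ℓ, m_ℓ) with ℓ ≥ 1 and m_ℓ ≤ -2:
n=3 → 1; n=4 → 3; n=5 → 6.
Orbitals: 1 + 3 + 6 = 10. Including both spin states (m_s = ±1/2) gives 2 × 10 = 20 states.

20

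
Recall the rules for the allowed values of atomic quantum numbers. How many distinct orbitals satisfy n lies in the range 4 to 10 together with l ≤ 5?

Work shell by shell — for each n, count the (l, m_l) pairs that satisfy l ≤ 5:
n=4 → 16; n=5 → 25; n=6 → 36; n=7 → 36; n=8 → 36; n=9 → 36; n=10 → 36.
Total orbitals: 16 + 25 + 36 + 36 + 36 + 36 + 36 = 221.

221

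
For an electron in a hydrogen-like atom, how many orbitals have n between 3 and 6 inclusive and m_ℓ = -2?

Treat each shell separately and count matching orbitals:
n=3 → 1; n=4 → 2; n=5 → 3; n=6 → 4.
Total orbitals: 1 + 2 + 3 + 4 = 10.

10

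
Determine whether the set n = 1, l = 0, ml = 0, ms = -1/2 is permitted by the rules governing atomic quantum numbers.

Valid

n = 1 is a positive integer. l = 0 satisfies 0 ≤ l ≤ n−1 = 0. ml = 0 lies in the range −l … +l (here 0). ms = -1/2 is one of ±1/2.
All four constraints are satisfied.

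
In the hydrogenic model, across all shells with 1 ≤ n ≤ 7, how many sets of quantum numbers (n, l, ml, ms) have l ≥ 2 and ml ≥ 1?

100

Count contributing orbitals for each principal shell:
n=3 → 2; n=4 → 5; n=5 → 9; n=6 → 14; n=7 → 20.
Orbitals: 2 + 5 + 9 + 14 + 20 = 50. Including both spin states (ms = ±1/2) gives 2 × 50 = 100 states.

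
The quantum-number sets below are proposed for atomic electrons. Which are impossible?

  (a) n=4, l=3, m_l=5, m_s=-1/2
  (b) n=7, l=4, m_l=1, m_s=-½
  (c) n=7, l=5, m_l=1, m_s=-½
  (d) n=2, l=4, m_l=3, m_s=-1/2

(a) and (d)

(a) has |m_l| = 5 > l = 3, violating −l ≤ m_l ≤ l.
(d) has l = 4 ≥ n = 2, violating 0 ≤ l ≤ n−1.
The remaining sets (b), (c) satisfy all four rules.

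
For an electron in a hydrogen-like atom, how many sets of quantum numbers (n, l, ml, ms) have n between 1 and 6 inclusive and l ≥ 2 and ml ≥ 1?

Work shell by shell — for each n, count the (l, ml) pairs that satisfy l ≥ 2 and ml ≥ 1:
n=3 → 2; n=4 → 5; n=5 → 9; n=6 → 14.
Orbitals: 2 + 5 + 9 + 14 = 30. Including both spin states (ms = ±1/2) gives 2 × 30 = 60 states.

60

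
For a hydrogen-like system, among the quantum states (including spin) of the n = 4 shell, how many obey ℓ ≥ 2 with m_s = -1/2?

12

Per ℓ-value: ℓ=2 → 5; ℓ=3 → 7.
Orbitals: 5 + 7 = 12. With m_s fixed to a single value there is one state per orbital, giving 12 states.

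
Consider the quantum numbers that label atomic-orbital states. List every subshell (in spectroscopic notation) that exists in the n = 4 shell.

4s, 4p, 4d, 4f

For n = 4, l runs from 0 to 3. In spectroscopic notation l = 0,1,2,… ↔ s,p,d,f,g,h,i, so the subshells are 4s, 4p, 4d, 4f.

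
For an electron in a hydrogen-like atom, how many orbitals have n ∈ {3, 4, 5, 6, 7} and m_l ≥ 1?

Per-shell orbital counts meeting the constraint:
n=3 → 3; n=4 → 6; n=5 → 10; n=6 → 15; n=7 → 21.
Total orbitals: 3 + 6 + 10 + 15 + 21 = 55.

55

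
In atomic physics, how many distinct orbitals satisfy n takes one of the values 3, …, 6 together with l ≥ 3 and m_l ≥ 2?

16

Treat each shell separately and count matching orbitals:
n=4 → 2; n=5 → 5; n=6 → 9.
Total orbitals: 2 + 5 + 9 = 16.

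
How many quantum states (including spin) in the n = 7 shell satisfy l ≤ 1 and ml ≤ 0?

Go through l = 0, …, 6 (the values permitted for n = 7).
The (l, ml) pairs meeting l ≤ 1 and ml ≤ 0 give: l=0 → 1; l=1 → 2.
Orbitals: 1 + 2 = 3. Each orbital carries two spin states, so 3 × 2 = 6 states.

6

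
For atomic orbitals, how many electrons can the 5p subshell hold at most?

A subshell with l = 1 has 2l+1 = 3 orbitals, each holding 2 electrons (spin ±1/2), so 3 × 2 = 6.

6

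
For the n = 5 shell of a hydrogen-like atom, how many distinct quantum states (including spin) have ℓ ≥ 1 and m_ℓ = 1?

8

For n = 5, ℓ ranges over 0 … 4.
The (ℓ, m_ℓ) pairs meeting ℓ ≥ 1 and m_ℓ = 1 give: ℓ=1 → 1; ℓ=2 → 1; ℓ=3 → 1; ℓ=4 → 1.
Orbitals: 1 + 1 + 1 + 1 = 4. Each orbital carries two spin states, so 4 × 2 = 8 states.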